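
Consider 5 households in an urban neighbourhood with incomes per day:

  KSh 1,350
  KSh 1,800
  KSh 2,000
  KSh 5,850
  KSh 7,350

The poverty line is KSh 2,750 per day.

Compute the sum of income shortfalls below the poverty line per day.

Below the line: KSh 1,350, KSh 1,800, KSh 2,000 (q = 3 of N = 5).
Individual gaps: 2750−1350 = 1400; 2750−1800 = 950; 2750−2000 = 750.
Aggregate gap = KSh 3,100.

KSh 3,100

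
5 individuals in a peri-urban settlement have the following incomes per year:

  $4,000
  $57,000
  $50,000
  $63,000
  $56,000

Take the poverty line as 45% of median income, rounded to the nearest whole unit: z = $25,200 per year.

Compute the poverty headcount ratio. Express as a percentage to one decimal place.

20.0%

1 of the 5 individuals have income below $25,200.
H = 1/5 = 20.0%.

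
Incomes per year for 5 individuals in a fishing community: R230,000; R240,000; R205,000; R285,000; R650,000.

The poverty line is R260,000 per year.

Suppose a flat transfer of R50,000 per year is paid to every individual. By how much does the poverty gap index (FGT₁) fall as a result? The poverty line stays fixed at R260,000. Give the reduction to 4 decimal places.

0.0769

Before: below the line — R205,000, R230,000, R240,000; poverty gap index (FGT₁) = 0.080769.
After the R50,000 transfer: below the line — R255,000; poverty gap index (FGT₁) = 0.003846.
Reduction = 0.080769 − 0.003846 = 0.0769.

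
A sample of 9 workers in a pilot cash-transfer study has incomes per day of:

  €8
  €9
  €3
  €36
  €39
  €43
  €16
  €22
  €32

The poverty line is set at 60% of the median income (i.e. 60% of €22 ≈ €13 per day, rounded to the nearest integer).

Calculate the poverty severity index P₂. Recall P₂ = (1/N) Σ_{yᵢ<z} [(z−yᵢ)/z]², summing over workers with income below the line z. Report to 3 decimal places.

0.093

Below the line: €3, €8, €9 (q = 3 of N = 9).
Shortfall ratios: (13−3)/13 = 0.7692; (13−8)/13 = 0.3846; (13−9)/13 = 0.3077.
Squared: 0.5917; 0.1479; 0.0947.
Sum = 0.834320; P₂ = 0.834320 / 9 = 0.093.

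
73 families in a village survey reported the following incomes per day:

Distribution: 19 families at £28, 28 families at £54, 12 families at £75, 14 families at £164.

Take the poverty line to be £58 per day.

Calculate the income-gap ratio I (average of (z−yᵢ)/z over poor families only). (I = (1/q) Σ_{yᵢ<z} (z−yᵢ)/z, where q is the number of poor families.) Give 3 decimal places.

0.250

Below the line: 19×£28, 28×£54 (q = 47 of N = 73).
Shortfall ratios (z−y)/z: 0.5172 (×19), 0.0690 (×28); sum = 11.758621.
I averages over the q = 47 poor units only: 11.758621 / 47 = 0.250.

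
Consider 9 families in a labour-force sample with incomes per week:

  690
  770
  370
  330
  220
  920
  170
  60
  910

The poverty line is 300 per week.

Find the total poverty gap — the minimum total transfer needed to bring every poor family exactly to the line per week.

Below the line: 60, 170, 220 (q = 3 of N = 9).
Individual gaps: 300−60 = 240; 300−170 = 130; 300−220 = 80.
Aggregate gap = 450.

450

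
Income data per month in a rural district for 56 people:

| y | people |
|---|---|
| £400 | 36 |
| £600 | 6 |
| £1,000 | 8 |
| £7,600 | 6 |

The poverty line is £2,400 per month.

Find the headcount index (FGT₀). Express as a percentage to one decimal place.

50 of the 56 people have income below £2,400.
H = 50/56 = 89.3%.

89.3%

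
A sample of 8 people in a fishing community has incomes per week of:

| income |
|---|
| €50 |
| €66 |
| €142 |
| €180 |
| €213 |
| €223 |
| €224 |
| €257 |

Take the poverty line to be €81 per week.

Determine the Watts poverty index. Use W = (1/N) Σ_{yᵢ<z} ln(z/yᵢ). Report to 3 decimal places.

0.086

Incomes under z: €50, €66 (q = 2 of N = 8).
Log shortfalls: ln(81/50) = 0.4824; ln(81/66) = 0.2048.
W = 0.687221 / 8 = 0.086.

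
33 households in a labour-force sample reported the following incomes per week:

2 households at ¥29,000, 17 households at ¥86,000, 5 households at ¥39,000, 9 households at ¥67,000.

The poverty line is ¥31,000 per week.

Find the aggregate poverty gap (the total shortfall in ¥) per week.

¥4,000

Below the line: 2×¥29,000 (q = 2 of N = 33).
Individual gaps: 2×(31000−29000) = 4000.
Aggregate gap = ¥4,000.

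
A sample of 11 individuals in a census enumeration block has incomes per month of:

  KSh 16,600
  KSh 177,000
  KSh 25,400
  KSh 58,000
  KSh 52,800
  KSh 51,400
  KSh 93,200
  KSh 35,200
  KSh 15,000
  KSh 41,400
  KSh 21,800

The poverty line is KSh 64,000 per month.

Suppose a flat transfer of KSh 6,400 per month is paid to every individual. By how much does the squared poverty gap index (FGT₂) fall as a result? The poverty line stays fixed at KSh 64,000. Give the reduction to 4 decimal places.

Before: below the line — KSh 15,000, KSh 16,600, KSh 21,800, KSh 25,400, KSh 35,200, KSh 41,400, KSh 51,400, KSh 52,800, KSh 58,000; squared poverty gap index (FGT₂) = 0.212601.
After the KSh 6,400 transfer: below the line — KSh 21,400, KSh 23,000, KSh 28,200, KSh 31,800, KSh 41,600, KSh 47,800, KSh 57,800, KSh 59,200; squared poverty gap index (FGT₂) = 0.147370.
Reduction = 0.212601 − 0.147370 = 0.0652.

0.0652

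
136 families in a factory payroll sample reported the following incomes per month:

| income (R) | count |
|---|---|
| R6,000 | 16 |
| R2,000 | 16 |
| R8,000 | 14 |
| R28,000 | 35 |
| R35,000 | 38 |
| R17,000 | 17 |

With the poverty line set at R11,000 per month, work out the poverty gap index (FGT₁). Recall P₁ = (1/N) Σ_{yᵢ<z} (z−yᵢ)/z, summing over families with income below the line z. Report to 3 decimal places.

Below the line: 16×R2,000, 16×R6,000, 14×R8,000 (q = 46 of N = 136).
Relative gaps: (11000−2000)/11000 = 0.8182 (×16); (11000−6000)/11000 = 0.4545 (×16); (11000−8000)/11000 = 0.2727 (×14).
Σ = 24.181818. Dividing by the full population N = 136 gives P₁ = 0.178.

0.178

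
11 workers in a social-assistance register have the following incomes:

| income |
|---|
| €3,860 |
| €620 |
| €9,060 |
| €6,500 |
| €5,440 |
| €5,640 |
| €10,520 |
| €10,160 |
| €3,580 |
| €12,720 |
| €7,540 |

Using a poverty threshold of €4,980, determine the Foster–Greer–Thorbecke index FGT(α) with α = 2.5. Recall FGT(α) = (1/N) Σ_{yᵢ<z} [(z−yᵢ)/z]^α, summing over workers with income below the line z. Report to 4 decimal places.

Below z: €620, €3,580, €3,860 (q = 3 of N = 11).
Relative gaps: (4980−620)/4980 = 0.8755; (4980−3580)/4980 = 0.2811; (4980−3860)/4980 = 0.2249.
Raised to α = 2.5: 0.71720; 0.04190; 0.02399.
Sum = 0.783094; FGT(2.5) = 0.783094 / 11 = 0.0712.

0.0712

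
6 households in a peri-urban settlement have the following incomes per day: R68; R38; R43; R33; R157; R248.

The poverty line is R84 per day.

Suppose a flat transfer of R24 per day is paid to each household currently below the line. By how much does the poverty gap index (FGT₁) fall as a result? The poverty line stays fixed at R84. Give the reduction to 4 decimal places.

Before: below the line — R33, R38, R43, R68; poverty gap index (FGT₁) = 0.305556.
After the R24 transfer: below the line — R57, R62, R67; poverty gap index (FGT₁) = 0.130952.
Reduction = 0.305556 − 0.130952 = 0.1746.

0.1746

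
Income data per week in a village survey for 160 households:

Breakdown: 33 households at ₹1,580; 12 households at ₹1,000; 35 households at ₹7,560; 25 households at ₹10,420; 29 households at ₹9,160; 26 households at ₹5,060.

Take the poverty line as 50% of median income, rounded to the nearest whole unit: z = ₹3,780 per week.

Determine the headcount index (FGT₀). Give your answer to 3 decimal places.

0.281

45 of the 160 households have income below ₹3,780.
H = 45/160 = 0.281.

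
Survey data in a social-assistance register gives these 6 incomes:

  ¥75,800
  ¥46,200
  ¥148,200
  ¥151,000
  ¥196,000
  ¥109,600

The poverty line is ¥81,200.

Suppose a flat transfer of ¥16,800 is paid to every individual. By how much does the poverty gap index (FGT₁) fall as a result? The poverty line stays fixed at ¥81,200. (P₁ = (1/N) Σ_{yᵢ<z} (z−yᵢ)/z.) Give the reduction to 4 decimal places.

Before: below the line — ¥46,200, ¥75,800; poverty gap index (FGT₁) = 0.082923.
After the ¥16,800 transfer: below the line — ¥63,000; poverty gap index (FGT₁) = 0.037356.
Reduction = 0.082923 − 0.037356 = 0.0456.

0.0456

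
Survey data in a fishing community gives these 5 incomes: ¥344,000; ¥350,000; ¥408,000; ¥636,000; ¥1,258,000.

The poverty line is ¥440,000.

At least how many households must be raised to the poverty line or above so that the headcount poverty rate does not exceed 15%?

3 of the 5 households are poor, so H = 3/5 = 0.600.
A headcount ratio of at most 15% allows at most ⌊0.15 × 5⌋ = 0 poor households.
So at least 3 − 0 = 3 must be lifted.

3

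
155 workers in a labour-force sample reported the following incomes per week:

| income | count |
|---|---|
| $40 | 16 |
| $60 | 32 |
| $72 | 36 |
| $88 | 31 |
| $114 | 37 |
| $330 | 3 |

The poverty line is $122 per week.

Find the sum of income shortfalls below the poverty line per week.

$6,446

Incomes under z: 16×$40, 32×$60, 36×$72, 31×$88, 37×$114 (q = 152 of N = 155).
Individual gaps: 16×(122−40) = 1312; 32×(122−60) = 1984; 36×(122−72) = 1800; 31×(122−88) = 1054; 37×(122−114) = 296.
Aggregate gap = $6,446.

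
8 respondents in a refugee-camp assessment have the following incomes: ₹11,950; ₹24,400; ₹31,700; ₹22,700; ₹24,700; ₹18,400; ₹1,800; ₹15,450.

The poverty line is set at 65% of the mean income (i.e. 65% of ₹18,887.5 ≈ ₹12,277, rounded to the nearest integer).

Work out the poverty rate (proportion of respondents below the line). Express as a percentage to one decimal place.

25.0%

2 of the 8 respondents have income below ₹12,277.
H = 2/8 = 25.0%.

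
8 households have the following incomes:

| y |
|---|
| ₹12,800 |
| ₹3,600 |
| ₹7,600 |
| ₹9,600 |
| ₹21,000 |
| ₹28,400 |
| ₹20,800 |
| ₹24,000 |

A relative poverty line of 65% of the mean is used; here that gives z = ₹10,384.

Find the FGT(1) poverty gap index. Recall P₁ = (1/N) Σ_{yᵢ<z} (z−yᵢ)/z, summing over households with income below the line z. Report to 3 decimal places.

Incomes under z: ₹3,600, ₹7,600, ₹9,600 (q = 3 of N = 8).
Gap ratios (z−y)/z: (10384−3600)/10384 = 0.6533; (10384−7600)/10384 = 0.2681; (10384−9600)/10384 = 0.0755.
Σ = 0.996918. Dividing by the full population N = 8 gives P₁ = 0.125.

0.125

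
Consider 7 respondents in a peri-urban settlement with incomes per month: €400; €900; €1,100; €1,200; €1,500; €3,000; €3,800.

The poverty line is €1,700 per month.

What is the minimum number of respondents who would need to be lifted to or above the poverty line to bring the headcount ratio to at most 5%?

5

5 of the 7 respondents are poor, so H = 5/7 = 0.714.
A headcount ratio of at most 5% allows at most ⌊0.05 × 7⌋ = 0 poor respondents.
So at least 5 − 0 = 5 must be lifted.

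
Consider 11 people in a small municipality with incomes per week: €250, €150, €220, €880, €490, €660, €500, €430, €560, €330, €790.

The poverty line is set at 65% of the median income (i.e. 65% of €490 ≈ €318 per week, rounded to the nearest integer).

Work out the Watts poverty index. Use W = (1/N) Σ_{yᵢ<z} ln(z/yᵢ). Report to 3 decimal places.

Below the line: €150, €220, €250 (q = 3 of N = 11).
Log gaps: ln(318/150) = 0.7514; ln(318/220) = 0.3684; ln(318/250) = 0.2406.
W = 1.360430 / 11 = 0.124.

0.124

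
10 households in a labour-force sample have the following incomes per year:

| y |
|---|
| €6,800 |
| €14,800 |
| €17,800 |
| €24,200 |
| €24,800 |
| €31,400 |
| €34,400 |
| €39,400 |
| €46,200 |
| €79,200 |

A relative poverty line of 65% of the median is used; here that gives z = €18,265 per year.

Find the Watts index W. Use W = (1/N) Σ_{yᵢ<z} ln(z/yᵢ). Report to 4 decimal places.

0.1224

Below the line: €6,800, €14,800, €17,800 (q = 3 of N = 10).
Log shortfalls: ln(18265/6800) = 0.9881; ln(18265/14800) = 0.2104; ln(18265/17800) = 0.0258.
W = 1.224212 / 10 = 0.1224.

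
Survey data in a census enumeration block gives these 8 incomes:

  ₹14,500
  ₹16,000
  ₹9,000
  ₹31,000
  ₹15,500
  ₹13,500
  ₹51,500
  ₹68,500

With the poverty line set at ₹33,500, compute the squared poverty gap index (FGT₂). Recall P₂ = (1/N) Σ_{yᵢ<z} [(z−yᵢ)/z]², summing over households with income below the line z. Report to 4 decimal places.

Incomes under z: ₹9,000, ₹13,500, ₹14,500, ₹15,500, ₹16,000, ₹31,000 (q = 6 of N = 8).
Normalized shortfalls: (33500−9000)/33500 = 0.7313; (33500−13500)/33500 = 0.5970; (33500−14500)/33500 = 0.5672; (33500−15500)/33500 = 0.5373; (33500−16000)/33500 = 0.5224; (33500−31000)/33500 = 0.0746.
Squared: 0.5349; 0.3564; 0.3217; 0.2887; 0.2729; 0.0056.
Sum = 1.780129; P₂ = 1.780129 / 8 = 0.2225.

0.2225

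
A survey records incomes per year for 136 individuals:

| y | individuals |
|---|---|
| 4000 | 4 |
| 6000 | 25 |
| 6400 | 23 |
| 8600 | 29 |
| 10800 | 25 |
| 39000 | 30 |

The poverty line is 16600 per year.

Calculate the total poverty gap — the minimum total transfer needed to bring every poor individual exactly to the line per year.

Poor units: 4×4000, 25×6000, 23×6400, 29×8600, 25×10800 (q = 106 of N = 136).
Individual gaps: 4×(16600−4000) = 50400; 25×(16600−6000) = 265000; 23×(16600−6400) = 234600; 29×(16600−8600) = 232000; 25×(16600−10800) = 145000.
Aggregate gap = 927000.

927000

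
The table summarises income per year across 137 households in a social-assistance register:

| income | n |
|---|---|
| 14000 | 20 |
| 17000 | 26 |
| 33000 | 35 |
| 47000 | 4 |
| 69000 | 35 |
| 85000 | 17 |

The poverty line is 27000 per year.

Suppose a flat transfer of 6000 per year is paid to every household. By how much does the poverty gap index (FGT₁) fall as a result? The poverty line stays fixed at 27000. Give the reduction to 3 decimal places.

0.075

Before: below the line — 20×14000, 26×17000; poverty gap index (FGT₁) = 0.14058.
After the 6000 transfer: below the line — 20×20000, 26×23000; poverty gap index (FGT₁) = 0.06596.
Reduction = 0.14058 − 0.06596 = 0.075.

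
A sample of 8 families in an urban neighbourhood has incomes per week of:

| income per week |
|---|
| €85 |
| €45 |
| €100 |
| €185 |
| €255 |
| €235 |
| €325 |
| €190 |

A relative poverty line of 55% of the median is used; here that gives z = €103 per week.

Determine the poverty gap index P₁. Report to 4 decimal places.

0.0959

Poor units: €45, €85, €100 (q = 3 of N = 8).
Normalized shortfalls: (103−45)/103 = 0.5631; (103−85)/103 = 0.1748; (103−100)/103 = 0.0291.
Sum of shortfalls = 0.766990; P₁ averages over all N: 0.766990 / 8 = 0.0959.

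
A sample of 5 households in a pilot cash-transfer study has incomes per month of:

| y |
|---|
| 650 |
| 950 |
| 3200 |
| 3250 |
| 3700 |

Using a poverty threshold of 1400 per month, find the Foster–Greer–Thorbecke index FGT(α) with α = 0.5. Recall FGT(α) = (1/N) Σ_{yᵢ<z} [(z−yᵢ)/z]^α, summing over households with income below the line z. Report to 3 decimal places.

Below z: 650, 950 (q = 2 of N = 5).
Gap ratios (z−y)/z: (1400−650)/1400 = 0.5357; (1400−950)/1400 = 0.3214.
Raised to α = 0.5: 0.73193; 0.56695.
Sum = 1.298872; FGT(0.5) = 1.298872 / 5 = 0.260.

0.260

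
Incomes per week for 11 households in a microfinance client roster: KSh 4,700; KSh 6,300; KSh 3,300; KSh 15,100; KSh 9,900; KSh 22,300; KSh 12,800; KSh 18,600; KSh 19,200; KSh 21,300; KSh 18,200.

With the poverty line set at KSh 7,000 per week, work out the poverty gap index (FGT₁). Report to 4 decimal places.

0.0870

Below the line: KSh 3,300, KSh 4,700, KSh 6,300 (q = 3 of N = 11).
Normalized shortfalls: (7000−3300)/7000 = 0.5286; (7000−4700)/7000 = 0.3286; (7000−6300)/7000 = 0.1000.
Sum of shortfalls = 0.957143; P₁ averages over all N: 0.957143 / 11 = 0.0870.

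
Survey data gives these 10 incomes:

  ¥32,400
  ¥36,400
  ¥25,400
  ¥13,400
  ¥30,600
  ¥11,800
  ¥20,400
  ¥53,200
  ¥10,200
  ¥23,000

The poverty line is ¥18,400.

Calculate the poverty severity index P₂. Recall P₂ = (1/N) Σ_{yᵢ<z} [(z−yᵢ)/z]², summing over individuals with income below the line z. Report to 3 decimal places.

Below z: ¥10,200, ¥11,800, ¥13,400 (q = 3 of N = 10).
Shortfall ratios: (18400−10200)/18400 = 0.4457; (18400−11800)/18400 = 0.3587; (18400−13400)/18400 = 0.2717.
Squared: 0.1986; 0.1287; 0.0738.
Sum = 0.401111; P₂ = 0.401111 / 10 = 0.040.

0.040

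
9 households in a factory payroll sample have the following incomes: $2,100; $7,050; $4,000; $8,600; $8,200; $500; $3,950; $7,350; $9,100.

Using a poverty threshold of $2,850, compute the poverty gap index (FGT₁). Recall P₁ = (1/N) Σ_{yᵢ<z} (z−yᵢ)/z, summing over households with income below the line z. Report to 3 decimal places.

Below the line: $500, $2,100 (q = 2 of N = 9).
Shortfall ratios: (2850−500)/2850 = 0.8246; (2850−2100)/2850 = 0.2632.
Σ = 1.087719. Dividing by the full population N = 9 gives P₁ = 0.121.

0.121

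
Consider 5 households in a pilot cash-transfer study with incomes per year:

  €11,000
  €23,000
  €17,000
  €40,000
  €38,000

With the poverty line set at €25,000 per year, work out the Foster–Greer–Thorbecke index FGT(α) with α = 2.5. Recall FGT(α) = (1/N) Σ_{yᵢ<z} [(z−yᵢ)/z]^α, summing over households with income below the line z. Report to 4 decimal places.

0.0589

Incomes under z: €11,000, €17,000, €23,000 (q = 3 of N = 5).
Relative gaps: (25000−11000)/25000 = 0.5600; (25000−17000)/25000 = 0.3200; (25000−23000)/25000 = 0.0800.
Raised to α = 2.5: 0.23468; 0.05793; 0.00181.
Sum = 0.294413; FGT(2.5) = 0.294413 / 5 = 0.0589.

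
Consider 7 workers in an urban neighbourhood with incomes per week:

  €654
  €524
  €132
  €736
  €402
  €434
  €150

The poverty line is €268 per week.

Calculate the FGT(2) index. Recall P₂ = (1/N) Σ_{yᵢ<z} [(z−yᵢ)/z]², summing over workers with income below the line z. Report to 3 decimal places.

0.064

Below the line: €132, €150 (q = 2 of N = 7).
Relative gaps: (268−132)/268 = 0.5075; (268−150)/268 = 0.4403.
Squared: 0.2575; 0.1939.
Sum = 0.451381; P₂ = 0.451381 / 7 = 0.064.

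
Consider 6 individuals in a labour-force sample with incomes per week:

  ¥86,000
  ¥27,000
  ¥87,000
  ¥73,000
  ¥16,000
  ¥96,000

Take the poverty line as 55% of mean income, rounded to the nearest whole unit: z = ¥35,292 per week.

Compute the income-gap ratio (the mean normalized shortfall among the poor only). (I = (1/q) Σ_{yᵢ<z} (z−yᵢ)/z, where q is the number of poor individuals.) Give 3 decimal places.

Below z: ¥16,000, ¥27,000 (q = 2 of N = 6).
Relative gaps: 0.5466, 0.2350; sum = 0.781594.
I averages over the q = 2 poor units only: 0.781594 / 2 = 0.391.

0.391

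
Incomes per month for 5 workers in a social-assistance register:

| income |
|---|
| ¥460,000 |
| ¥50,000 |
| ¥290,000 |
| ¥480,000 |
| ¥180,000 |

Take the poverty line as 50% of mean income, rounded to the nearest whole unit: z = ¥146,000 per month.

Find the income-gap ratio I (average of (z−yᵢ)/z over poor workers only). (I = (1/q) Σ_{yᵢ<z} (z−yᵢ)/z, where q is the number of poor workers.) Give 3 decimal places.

0.658

Below the line: ¥50,000 (q = 1 of N = 5).
Shortfall ratios (z−y)/z: 0.6575; sum = 0.657534.
The income-gap ratio divides by q (the poor only): 0.657534 / 1 = 0.658.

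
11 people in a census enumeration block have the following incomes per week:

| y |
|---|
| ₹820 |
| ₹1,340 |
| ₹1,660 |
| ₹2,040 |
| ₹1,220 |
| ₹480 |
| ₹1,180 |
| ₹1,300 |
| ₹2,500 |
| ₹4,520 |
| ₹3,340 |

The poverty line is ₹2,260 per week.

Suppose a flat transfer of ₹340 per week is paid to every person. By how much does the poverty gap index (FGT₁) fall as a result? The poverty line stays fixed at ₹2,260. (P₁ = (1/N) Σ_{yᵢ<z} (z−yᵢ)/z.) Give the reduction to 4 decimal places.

0.1046

Before: below the line — ₹480, ₹820, ₹1,180, ₹1,220, ₹1,300, ₹1,340, ₹1,660, ₹2,040; poverty gap index (FGT₁) = 0.323411.
After the ₹340 transfer: below the line — ₹820, ₹1,160, ₹1,520, ₹1,560, ₹1,640, ₹1,680, ₹2,000; poverty gap index (FGT₁) = 0.218825.
Reduction = 0.323411 − 0.218825 = 0.1046.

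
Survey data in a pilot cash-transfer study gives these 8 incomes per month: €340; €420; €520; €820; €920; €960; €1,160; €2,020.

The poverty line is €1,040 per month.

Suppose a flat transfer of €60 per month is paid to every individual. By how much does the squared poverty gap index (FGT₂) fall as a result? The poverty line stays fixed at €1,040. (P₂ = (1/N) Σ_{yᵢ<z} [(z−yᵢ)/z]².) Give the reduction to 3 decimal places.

0.029

Before: below the line — €340, €420, €520, €820, €920, €960; squared poverty gap index (FGT₂) = 0.14030.
After the €60 transfer: below the line — €400, €480, €580, €880, €980, €1,020; squared poverty gap index (FGT₂) = 0.11146.
Reduction = 0.14030 − 0.11146 = 0.029.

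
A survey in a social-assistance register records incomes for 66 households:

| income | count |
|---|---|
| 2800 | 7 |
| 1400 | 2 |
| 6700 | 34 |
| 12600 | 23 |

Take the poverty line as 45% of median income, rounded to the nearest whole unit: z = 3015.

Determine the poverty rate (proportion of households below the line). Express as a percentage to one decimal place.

13.6%

9 of the 66 households have income below 3015.
H = 9/66 = 13.6%.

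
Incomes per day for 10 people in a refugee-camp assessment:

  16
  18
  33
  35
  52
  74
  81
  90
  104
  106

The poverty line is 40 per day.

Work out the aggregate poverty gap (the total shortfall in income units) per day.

58

Below the line: 16, 18, 33, 35 (q = 4 of N = 10).
Individual gaps: 40−16 = 24; 40−18 = 22; 40−33 = 7; 40−35 = 5.
Aggregate gap = 58.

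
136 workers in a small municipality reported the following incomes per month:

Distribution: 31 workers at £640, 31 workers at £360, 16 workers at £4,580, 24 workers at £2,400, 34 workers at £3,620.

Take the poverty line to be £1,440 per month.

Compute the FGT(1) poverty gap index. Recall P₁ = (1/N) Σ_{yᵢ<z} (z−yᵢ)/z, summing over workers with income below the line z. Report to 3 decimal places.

0.298

Poor units: 31×£360, 31×£640 (q = 62 of N = 136).
Gap ratios (z−y)/z: (1440−360)/1440 = 0.7500 (×31); (1440−640)/1440 = 0.5556 (×31).
Σ = 40.472222. Dividing by the full population N = 136 gives P₁ = 0.298.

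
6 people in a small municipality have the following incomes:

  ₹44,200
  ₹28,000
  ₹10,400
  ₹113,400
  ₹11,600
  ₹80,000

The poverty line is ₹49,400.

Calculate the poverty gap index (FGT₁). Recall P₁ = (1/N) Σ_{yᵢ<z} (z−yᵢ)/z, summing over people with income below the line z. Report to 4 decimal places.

Incomes under z: ₹10,400, ₹11,600, ₹28,000, ₹44,200 (q = 4 of N = 6).
Normalized shortfalls: (49400−10400)/49400 = 0.7895; (49400−11600)/49400 = 0.7652; (49400−28000)/49400 = 0.4332; (49400−44200)/49400 = 0.1053.
Sum of shortfalls = 2.093117; P₁ averages over all N: 2.093117 / 6 = 0.3489.

0.3489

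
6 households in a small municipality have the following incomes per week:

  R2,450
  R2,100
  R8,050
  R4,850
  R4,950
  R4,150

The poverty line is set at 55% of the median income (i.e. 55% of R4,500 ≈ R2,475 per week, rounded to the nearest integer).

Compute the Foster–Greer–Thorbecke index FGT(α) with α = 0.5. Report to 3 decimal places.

Poor units: R2,100, R2,450 (q = 2 of N = 6).
Relative gaps: (2475−2100)/2475 = 0.1515; (2475−2450)/2475 = 0.0101.
Raised to α = 0.5: 0.38925; 0.10050.
Sum = 0.489753; FGT(0.5) = 0.489753 / 6 = 0.082.

0.082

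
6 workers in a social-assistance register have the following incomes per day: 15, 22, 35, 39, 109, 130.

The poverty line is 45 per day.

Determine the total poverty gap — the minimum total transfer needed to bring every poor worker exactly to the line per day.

Below z: 15, 22, 35, 39 (q = 4 of N = 6).
Individual gaps: 45−15 = 30; 45−22 = 23; 45−35 = 10; 45−39 = 6.
Aggregate gap = 69.

69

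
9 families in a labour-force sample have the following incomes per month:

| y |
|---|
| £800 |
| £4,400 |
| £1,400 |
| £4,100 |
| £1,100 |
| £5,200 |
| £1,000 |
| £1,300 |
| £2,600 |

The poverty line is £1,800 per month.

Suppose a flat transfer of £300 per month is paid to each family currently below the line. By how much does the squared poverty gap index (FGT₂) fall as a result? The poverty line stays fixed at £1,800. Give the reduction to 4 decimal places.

Before: below the line — £800, £1,000, £1,100, £1,300, £1,400; squared poverty gap index (FGT₂) = 0.087106.
After the £300 transfer: below the line — £1,100, £1,300, £1,400, £1,600, £1,700; squared poverty gap index (FGT₂) = 0.032579.
Reduction = 0.087106 − 0.032579 = 0.0545.

0.0545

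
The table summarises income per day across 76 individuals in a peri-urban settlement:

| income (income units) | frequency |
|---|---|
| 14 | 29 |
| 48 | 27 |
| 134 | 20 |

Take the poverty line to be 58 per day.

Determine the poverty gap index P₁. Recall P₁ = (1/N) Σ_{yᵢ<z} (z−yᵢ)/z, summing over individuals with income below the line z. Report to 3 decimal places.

0.351

Poor units: 29×14, 27×48 (q = 56 of N = 76).
Gap ratios (z−y)/z: (58−14)/58 = 0.7586 (×29); (58−48)/58 = 0.1724 (×27).
Σ = 26.655172. Dividing by the full population N = 76 gives P₁ = 0.351.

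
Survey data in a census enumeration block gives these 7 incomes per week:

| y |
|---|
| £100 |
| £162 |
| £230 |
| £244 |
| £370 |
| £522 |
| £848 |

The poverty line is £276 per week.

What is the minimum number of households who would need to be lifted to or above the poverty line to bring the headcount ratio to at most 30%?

2

Currently q = 4 of N = 7 are below the line (H = 0.571).
A headcount ratio of at most 30% allows at most ⌊0.30 × 7⌋ = 2 poor households.
So at least 4 − 2 = 2 must be lifted.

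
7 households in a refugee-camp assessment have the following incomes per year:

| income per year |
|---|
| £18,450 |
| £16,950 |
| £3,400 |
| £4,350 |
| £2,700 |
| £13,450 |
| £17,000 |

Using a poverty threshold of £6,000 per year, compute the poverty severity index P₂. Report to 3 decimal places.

Below z: £2,700, £3,400, £4,350 (q = 3 of N = 7).
Normalized shortfalls: (6000−2700)/6000 = 0.5500; (6000−3400)/6000 = 0.4333; (6000−4350)/6000 = 0.2750.
Squared: 0.3025; 0.1878; 0.0756.
Sum = 0.565903; P₂ = 0.565903 / 7 = 0.081.

0.081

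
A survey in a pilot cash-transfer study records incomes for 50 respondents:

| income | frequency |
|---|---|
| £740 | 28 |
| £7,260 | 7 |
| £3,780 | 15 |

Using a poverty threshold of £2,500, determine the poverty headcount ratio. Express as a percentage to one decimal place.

28 of the 50 respondents have income below £2,500.
H = 28/50 = 56.0%.

56.0%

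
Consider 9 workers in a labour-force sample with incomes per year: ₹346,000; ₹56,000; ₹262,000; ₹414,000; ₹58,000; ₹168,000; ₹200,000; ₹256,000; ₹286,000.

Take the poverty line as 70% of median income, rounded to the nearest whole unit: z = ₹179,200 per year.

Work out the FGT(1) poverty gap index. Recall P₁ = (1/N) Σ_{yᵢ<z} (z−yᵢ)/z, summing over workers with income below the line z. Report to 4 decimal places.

Below z: ₹56,000, ₹58,000, ₹168,000 (q = 3 of N = 9).
Gap ratios (z−y)/z: (179200−56000)/179200 = 0.6875; (179200−58000)/179200 = 0.6763; (179200−168000)/179200 = 0.0625.
Σ = 1.426339. Dividing by the full population N = 9 gives P₁ = 0.1585.

0.1585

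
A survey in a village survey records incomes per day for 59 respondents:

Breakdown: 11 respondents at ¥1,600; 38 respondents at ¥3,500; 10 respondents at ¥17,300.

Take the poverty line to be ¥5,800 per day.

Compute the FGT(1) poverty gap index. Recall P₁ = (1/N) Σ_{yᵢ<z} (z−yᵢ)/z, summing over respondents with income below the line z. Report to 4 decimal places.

0.3904

Incomes under z: 11×¥1,600, 38×¥3,500 (q = 49 of N = 59).
Relative gaps: (5800−1600)/5800 = 0.7241 (×11); (5800−3500)/5800 = 0.3966 (×38).
Sum of shortfalls = 23.034483; P₁ averages over all N: 23.034483 / 59 = 0.3904.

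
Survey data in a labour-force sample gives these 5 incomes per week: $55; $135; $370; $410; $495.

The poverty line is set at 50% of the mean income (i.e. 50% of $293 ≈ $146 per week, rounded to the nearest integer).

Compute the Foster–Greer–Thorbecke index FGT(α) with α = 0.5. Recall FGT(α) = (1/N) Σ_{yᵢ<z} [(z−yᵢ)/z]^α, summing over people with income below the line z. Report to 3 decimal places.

0.213

Poor units: $55, $135 (q = 2 of N = 5).
Gap ratios (z−y)/z: (146−55)/146 = 0.6233; (146−135)/146 = 0.0753.
Raised to α = 0.5: 0.78949; 0.27449.
Sum = 1.063972; FGT(0.5) = 1.063972 / 5 = 0.213.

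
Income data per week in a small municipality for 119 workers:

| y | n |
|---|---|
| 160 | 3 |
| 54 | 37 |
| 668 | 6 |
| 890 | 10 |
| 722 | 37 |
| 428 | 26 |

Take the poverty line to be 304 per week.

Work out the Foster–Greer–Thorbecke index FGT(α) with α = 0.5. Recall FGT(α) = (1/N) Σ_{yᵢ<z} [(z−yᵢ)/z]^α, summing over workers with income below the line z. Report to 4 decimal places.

Incomes under z: 37×54, 3×160 (q = 40 of N = 119).
Relative gaps: (304−54)/304 = 0.8224 (×37); (304−160)/304 = 0.4737 (×3).
Raised to α = 0.5: 0.90685 (×37); 0.68825 (×3).
Sum = 35.618018; FGT(0.5) = 35.618018 / 119 = 0.2993.

0.2993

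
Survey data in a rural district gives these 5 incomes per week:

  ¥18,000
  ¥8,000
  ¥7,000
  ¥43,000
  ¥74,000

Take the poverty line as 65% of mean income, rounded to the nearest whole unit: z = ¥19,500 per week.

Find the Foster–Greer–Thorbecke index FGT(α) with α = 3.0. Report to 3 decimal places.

Below z: ¥7,000, ¥8,000, ¥18,000 (q = 3 of N = 5).
Shortfall ratios: (19500−7000)/19500 = 0.6410; (19500−8000)/19500 = 0.5897; (19500−18000)/19500 = 0.0769.
Raised to α = 3.0: 0.26341; 0.20511; 0.00046.
Sum = 0.468973; FGT(3.0) = 0.468973 / 5 = 0.094.

0.094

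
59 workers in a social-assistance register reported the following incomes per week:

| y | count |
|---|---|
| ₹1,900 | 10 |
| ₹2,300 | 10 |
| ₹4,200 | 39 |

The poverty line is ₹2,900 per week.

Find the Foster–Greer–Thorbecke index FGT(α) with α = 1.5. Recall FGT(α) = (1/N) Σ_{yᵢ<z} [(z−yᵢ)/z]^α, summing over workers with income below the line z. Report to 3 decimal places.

Below z: 10×₹1,900, 10×₹2,300 (q = 20 of N = 59).
Normalized shortfalls: (2900−1900)/2900 = 0.3448 (×10); (2900−2300)/2900 = 0.2069 (×10).
Raised to α = 1.5: 0.20249 (×10); 0.09411 (×10).
Sum = 2.965985; FGT(1.5) = 2.965985 / 59 = 0.050.

0.050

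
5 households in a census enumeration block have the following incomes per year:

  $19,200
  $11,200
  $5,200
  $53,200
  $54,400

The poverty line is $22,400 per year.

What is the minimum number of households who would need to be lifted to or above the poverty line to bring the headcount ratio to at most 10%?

3

3 of the 5 households are poor, so H = 3/5 = 0.600.
A headcount ratio of at most 10% allows at most ⌊0.10 × 5⌋ = 0 poor households.
So at least 3 − 0 = 3 must be lifted.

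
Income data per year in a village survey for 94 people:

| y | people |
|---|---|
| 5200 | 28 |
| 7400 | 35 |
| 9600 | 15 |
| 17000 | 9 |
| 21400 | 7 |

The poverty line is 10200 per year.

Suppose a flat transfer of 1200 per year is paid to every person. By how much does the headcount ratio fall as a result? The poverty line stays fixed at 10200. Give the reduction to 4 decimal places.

0.1596

Before: below the line — 28×5200, 35×7400, 15×9600; headcount ratio = 0.829787.
After the 1200 transfer: below the line — 28×6400, 35×8600; headcount ratio = 0.670213.
Reduction = 0.829787 − 0.670213 = 0.1596.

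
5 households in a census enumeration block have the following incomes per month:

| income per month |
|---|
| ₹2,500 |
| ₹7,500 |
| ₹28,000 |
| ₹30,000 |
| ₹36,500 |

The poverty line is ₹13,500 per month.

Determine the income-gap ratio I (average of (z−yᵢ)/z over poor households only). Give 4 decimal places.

0.6296

Poor units: ₹2,500, ₹7,500 (q = 2 of N = 5).
Relative gaps: 0.8148, 0.4444; sum = 1.259259.
The income-gap ratio divides by q (the poor only): 1.259259 / 2 = 0.6296.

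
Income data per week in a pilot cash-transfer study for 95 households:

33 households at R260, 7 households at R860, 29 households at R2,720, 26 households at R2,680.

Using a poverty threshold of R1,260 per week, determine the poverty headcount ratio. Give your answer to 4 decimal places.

40 of the 95 households have income below R1,260.
H = 40/95 = 0.4211.

0.4211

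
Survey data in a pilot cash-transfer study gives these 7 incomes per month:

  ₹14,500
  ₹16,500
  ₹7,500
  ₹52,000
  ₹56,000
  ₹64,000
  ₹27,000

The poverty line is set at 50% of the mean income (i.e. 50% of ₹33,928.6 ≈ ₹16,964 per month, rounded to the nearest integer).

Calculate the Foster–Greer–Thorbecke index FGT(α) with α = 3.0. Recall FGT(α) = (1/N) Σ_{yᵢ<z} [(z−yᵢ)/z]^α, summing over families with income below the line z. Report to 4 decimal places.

Below the line: ₹7,500, ₹14,500, ₹16,500 (q = 3 of N = 7).
Relative gaps: (16964−7500)/16964 = 0.5579; (16964−14500)/16964 = 0.1452; (16964−16500)/16964 = 0.0274.
Raised to α = 3.0: 0.17364; 0.00306; 0.00002.
Sum = 0.176721; FGT(3.0) = 0.176721 / 7 = 0.0252.

0.0252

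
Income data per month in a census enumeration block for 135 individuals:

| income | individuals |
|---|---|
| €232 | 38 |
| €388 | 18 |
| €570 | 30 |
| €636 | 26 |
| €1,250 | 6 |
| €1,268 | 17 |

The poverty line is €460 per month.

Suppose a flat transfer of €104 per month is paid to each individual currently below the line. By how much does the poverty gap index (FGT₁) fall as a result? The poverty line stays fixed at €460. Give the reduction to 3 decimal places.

Before: below the line — 38×€232, 18×€388; poverty gap index (FGT₁) = 0.16039.
After the €104 transfer: below the line — 38×€336; poverty gap index (FGT₁) = 0.07588.
Reduction = 0.16039 − 0.07588 = 0.085.

0.085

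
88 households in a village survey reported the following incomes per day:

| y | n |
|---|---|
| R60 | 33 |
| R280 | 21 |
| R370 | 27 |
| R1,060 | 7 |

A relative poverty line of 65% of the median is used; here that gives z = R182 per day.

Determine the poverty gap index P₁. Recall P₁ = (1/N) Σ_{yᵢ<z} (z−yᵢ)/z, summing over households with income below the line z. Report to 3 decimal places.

0.251

Below the line: 33×R60 (q = 33 of N = 88).
Gap ratios (z−y)/z: (182−60)/182 = 0.6703 (×33).
Σ = 22.120879. Dividing by the full population N = 88 gives P₁ = 0.251.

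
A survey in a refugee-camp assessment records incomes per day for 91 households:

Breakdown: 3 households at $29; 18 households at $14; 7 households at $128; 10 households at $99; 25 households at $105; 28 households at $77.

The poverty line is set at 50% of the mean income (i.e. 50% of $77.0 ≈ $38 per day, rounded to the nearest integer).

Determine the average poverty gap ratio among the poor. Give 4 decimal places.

Poor units: 18×$14, 3×$29 (q = 21 of N = 91).
Shortfall ratios (z−y)/z: 0.6316 (×18), 0.2368 (×3); sum = 12.078947.
I averages over the q = 21 poor units only: 12.078947 / 21 = 0.5752.

0.5752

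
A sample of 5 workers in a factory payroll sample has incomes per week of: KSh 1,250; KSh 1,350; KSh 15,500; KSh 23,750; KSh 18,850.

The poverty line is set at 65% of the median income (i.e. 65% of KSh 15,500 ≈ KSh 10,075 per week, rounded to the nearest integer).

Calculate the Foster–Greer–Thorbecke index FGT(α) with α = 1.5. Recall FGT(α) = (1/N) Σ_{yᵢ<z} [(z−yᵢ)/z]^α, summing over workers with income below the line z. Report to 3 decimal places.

Poor units: KSh 1,250, KSh 1,350 (q = 2 of N = 5).
Normalized shortfalls: (10075−1250)/10075 = 0.8759; (10075−1350)/10075 = 0.8660.
Raised to α = 1.5: 0.81979; 0.80590.
Sum = 1.625692; FGT(1.5) = 1.625692 / 5 = 0.325.

0.325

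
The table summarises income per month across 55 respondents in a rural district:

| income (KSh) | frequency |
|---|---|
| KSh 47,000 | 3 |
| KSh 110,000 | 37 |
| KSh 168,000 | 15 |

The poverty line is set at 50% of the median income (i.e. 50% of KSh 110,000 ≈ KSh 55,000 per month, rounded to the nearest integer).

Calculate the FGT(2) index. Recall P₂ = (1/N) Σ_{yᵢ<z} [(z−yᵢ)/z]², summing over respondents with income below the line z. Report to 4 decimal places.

Below z: 3×KSh 47,000 (q = 3 of N = 55).
Shortfall ratios: (55000−47000)/55000 = 0.1455 (×3).
Squared: 0.0212 (×3).
Sum = 0.063471; P₂ = 0.063471 / 55 = 0.0012.

0.0012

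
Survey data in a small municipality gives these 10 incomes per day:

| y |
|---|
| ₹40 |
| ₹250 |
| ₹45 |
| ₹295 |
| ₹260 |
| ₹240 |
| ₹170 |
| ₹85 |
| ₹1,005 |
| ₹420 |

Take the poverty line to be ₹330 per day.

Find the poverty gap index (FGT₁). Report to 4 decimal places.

0.3803

Incomes under z: ₹40, ₹45, ₹85, ₹170, ₹240, ₹250, ₹260, ₹295 (q = 8 of N = 10).
Normalized shortfalls: (330−40)/330 = 0.8788; (330−45)/330 = 0.8636; (330−85)/330 = 0.7424; (330−170)/330 = 0.4848; (330−240)/330 = 0.2727; (330−250)/330 = 0.2424; (330−260)/330 = 0.2121; (330−295)/330 = 0.1061.
Σ = 3.803030. Dividing by the full population N = 10 gives P₁ = 0.3803.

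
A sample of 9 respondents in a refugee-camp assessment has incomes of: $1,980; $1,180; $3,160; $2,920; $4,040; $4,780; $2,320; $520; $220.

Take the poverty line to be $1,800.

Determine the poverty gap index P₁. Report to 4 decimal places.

0.2148

Incomes under z: $220, $520, $1,180 (q = 3 of N = 9).
Gap ratios (z−y)/z: (1800−220)/1800 = 0.8778; (1800−520)/1800 = 0.7111; (1800−1180)/1800 = 0.3444.
Sum of shortfalls = 1.933333; P₁ averages over all N: 1.933333 / 9 = 0.2148.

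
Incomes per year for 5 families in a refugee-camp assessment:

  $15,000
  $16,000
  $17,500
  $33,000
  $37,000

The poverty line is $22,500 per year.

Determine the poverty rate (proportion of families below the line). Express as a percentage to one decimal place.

60.0%

3 of the 5 families have income below $22,500.
H = 3/5 = 60.0%.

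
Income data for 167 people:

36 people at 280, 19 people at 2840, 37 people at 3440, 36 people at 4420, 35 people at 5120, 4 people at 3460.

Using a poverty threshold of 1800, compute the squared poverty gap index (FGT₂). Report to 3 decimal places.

Poor units: 36×280 (q = 36 of N = 167).
Gap ratios (z−y)/z: (1800−280)/1800 = 0.8444 (×36).
Squared: 0.7131 (×36).
Sum = 25.671111; P₂ = 25.671111 / 167 = 0.154.

0.154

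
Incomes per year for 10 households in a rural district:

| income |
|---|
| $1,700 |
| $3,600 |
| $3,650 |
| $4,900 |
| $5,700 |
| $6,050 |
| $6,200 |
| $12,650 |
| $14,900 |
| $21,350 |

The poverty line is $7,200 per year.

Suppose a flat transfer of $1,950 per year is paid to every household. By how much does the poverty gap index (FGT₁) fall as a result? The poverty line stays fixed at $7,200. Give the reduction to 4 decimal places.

0.1590

Before: below the line — $1,700, $3,600, $3,650, $4,900, $5,700, $6,050, $6,200; poverty gap index (FGT₁) = 0.258333.
After the $1,950 transfer: below the line — $3,650, $5,550, $5,600, $6,850; poverty gap index (FGT₁) = 0.099306.
Reduction = 0.258333 − 0.099306 = 0.1590.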